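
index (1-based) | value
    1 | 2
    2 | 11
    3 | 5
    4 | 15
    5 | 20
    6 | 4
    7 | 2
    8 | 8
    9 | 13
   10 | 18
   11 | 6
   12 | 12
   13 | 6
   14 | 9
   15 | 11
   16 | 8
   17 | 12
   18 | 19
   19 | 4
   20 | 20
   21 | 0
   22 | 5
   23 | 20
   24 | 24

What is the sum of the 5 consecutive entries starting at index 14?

59

Elements at indices 14..18: 9, 11, 8, 12, 19
sum(9, 11, 8, 12, 19) = 59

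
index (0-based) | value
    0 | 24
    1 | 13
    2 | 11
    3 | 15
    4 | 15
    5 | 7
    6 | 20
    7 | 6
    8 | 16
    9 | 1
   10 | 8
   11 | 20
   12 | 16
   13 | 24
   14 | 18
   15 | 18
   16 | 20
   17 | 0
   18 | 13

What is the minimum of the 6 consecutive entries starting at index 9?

Elements at indices 9..14: 1, 8, 20, 16, 24, 18
min(1, 8, 20, 16, 24, 18) = 1

1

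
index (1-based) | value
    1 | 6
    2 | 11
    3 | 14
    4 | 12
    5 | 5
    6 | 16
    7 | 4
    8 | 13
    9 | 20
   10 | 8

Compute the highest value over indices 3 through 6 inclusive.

16

Elements at indices 3..6: 14, 12, 5, 16
max(14, 12, 5, 16) = 16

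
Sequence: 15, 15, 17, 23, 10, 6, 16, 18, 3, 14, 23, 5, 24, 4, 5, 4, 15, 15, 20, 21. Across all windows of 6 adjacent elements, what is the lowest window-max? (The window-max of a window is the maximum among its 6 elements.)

18

(15, 15, 17, 23, 10, 6) → max 23
(15, 17, 23, 10, 6, 16) → max 23
(17, 23, 10, 6, 16, 18) → max 23
(23, 10, 6, 16, 18, 3) → max 23
(10, 6, 16, 18, 3, 14) → max 18
(6, 16, 18, 3, 14, 23) → max 23
(16, 18, 3, 14, 23, 5) → max 23
(18, 3, 14, 23, 5, 24) → max 24
(3, 14, 23, 5, 24, 4) → max 24
(14, 23, 5, 24, 4, 5) → max 24
(23, 5, 24, 4, 5, 4) → max 24
(5, 24, 4, 5, 4, 15) → max 24
(24, 4, 5, 4, 15, 15) → max 24
(4, 5, 4, 15, 15, 20) → max 20
(5, 4, 15, 15, 20, 21) → max 21
Lowest of these is 18.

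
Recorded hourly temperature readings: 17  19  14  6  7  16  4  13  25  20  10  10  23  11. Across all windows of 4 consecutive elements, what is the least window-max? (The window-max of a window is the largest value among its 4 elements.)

16

[17, 19, 14, 6] → max 19
[19, 14, 6, 7] → max 19
[14, 6, 7, 16] → max 16
[6, 7, 16, 4] → max 16
[7, 16, 4, 13] → max 16
[16, 4, 13, 25] → max 25
[4, 13, 25, 20] → max 25
[13, 25, 20, 10] → max 25
[25, 20, 10, 10] → max 25
[20, 10, 10, 23] → max 23
[10, 10, 23, 11] → max 23
Least of these is 16.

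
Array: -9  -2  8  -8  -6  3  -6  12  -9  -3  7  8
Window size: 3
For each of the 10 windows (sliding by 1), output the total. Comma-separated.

Sliding a size-3 window across the 12 values:
-9 -2 8 → sum -3
-2 8 -8 → sum -2
8 -8 -6 → sum -6
-8 -6 3 → sum -11
-6 3 -6 → sum -9
3 -6 12 → sum 9
-6 12 -9 → sum -3
12 -9 -3 → sum 0
-9 -3 7 → sum -5
-3 7 8 → sum 12

-3, -2, -6, -11, -9, 9, -3, 0, -5, 12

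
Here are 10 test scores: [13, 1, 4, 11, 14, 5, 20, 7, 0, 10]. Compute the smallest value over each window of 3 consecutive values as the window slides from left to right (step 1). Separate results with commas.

1, 1, 4, 5, 5, 5, 0, 0

[13, 1, 4] → min 1
[1, 4, 11] → min 1
[4, 11, 14] → min 4
[11, 14, 5] → min 5
[14, 5, 20] → min 5
[5, 20, 7] → min 5
[20, 7, 0] → min 0
[7, 0, 10] → min 0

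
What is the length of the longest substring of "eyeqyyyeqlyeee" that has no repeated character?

[e] len 1
[e, y] len 2
[y, e] len 2
[y, e, q] len 3
[e, q, y] len 3
[y] len 1
[y] len 1
[y, e] len 2
[y, e, q] len 3
[y, e, q, l] len 4
[e, q, l, y] len 4
[q, l, y, e] len 4
[e] len 1
[e] len 1
Longest all-distinct length: 4.

4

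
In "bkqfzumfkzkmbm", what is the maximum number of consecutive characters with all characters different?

add b: [b] len 1
add k: [b, k] len 2
add q: [b, k, q] len 3
add f: [b, k, q, f] len 4
add z: [b, k, q, f, z] len 5
add u: [b, k, q, f, z, u] len 6
add m: [b, k, q, f, z, u, m] len 7
add f (repeat f, move left end past it): [z, u, m, f] len 4
add k: [z, u, m, f, k] len 5
add z (repeat z, move left end past it): [u, m, f, k, z] len 5
add k (repeat k, move left end past it): [z, k] len 2
add m: [z, k, m] len 3
add b: [z, k, m, b] len 4
add m (repeat m, move left end past it): [b, m] len 2
Longest all-distinct length: 7.

7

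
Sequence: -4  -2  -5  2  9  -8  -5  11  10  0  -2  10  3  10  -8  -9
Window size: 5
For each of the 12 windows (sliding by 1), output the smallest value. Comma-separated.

-5, -8, -8, -8, -8, -8, -5, -2, -2, -2, -8, -9

-4 -2 -5 2 9 → min -5
-2 -5 2 9 -8 → min -8
-5 2 9 -8 -5 → min -8
2 9 -8 -5 11 → min -8
9 -8 -5 11 10 → min -8
-8 -5 11 10 0 → min -8
-5 11 10 0 -2 → min -5
11 10 0 -2 10 → min -2
10 0 -2 10 3 → min -2
0 -2 10 3 10 → min -2
-2 10 3 10 -8 → min -8
10 3 10 -8 -9 → min -9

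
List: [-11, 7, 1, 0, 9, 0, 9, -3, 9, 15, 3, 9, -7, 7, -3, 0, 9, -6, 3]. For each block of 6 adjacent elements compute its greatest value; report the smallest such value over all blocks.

9

Window maxs for each of the 14 positions:
-11 7 1 0 9 0 → max 9
7 1 0 9 0 9 → max 9
1 0 9 0 9 -3 → max 9
0 9 0 9 -3 9 → max 9
9 0 9 -3 9 15 → max 15
0 9 -3 9 15 3 → max 15
9 -3 9 15 3 9 → max 15
-3 9 15 3 9 -7 → max 15
9 15 3 9 -7 7 → max 15
15 3 9 -7 7 -3 → max 15
3 9 -7 7 -3 0 → max 9
9 -7 7 -3 0 9 → max 9
-7 7 -3 0 9 -6 → max 9
7 -3 0 9 -6 3 → max 9
Smallest of these is 9.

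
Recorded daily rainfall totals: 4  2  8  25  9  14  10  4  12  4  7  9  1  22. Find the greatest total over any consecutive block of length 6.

74

[4, 2, 8, 25, 9, 14] → sum 62
[2, 8, 25, 9, 14, 10] → sum 68
[8, 25, 9, 14, 10, 4] → sum 70
[25, 9, 14, 10, 4, 12] → sum 74
[9, 14, 10, 4, 12, 4] → sum 53
[14, 10, 4, 12, 4, 7] → sum 51
[10, 4, 12, 4, 7, 9] → sum 46
[4, 12, 4, 7, 9, 1] → sum 37
[12, 4, 7, 9, 1, 22] → sum 55
Greatest of these is 74.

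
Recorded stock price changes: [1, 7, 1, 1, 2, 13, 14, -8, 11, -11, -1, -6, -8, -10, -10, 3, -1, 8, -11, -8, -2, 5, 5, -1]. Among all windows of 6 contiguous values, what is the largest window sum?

Each size-6 window and its sum:
1 7 1 1 2 13 → sum 25
7 1 1 2 13 14 → sum 38
1 1 2 13 14 -8 → sum 23
1 2 13 14 -8 11 → sum 33
2 13 14 -8 11 -11 → sum 21
13 14 -8 11 -11 -1 → sum 18
14 -8 11 -11 -1 -6 → sum -1
-8 11 -11 -1 -6 -8 → sum -23
11 -11 -1 -6 -8 -10 → sum -25
-11 -1 -6 -8 -10 -10 → sum -46
-1 -6 -8 -10 -10 3 → sum -32
-6 -8 -10 -10 3 -1 → sum -32
-8 -10 -10 3 -1 8 → sum -18
-10 -10 3 -1 8 -11 → sum -21
-10 3 -1 8 -11 -8 → sum -19
3 -1 8 -11 -8 -2 → sum -11
-1 8 -11 -8 -2 5 → sum -9
8 -11 -8 -2 5 5 → sum -3
-11 -8 -2 5 5 -1 → sum -12
Largest of these is 38.

38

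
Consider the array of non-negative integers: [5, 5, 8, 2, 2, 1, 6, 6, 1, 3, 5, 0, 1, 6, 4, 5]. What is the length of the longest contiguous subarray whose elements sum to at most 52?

14

Extend to the right; shrink from the left whenever the sum exceeds 52:
→ 5: sum 5, len 1
→ 5: sum 10, len 2
→ 8: sum 18, len 3
→ 2: sum 20, len 4
→ 2: sum 22, len 5
→ 1: sum 23, len 6
→ 6: sum 29, len 7
→ 6: sum 35, len 8
→ 1: sum 36, len 9
→ 3: sum 39, len 10
→ 5: sum 44, len 11
→ 0: sum 44, len 12
→ 1: sum 45, len 13
→ 6: sum 51, len 14
→ 4 (dropped 5): sum 50, len 14
→ 5 (dropped 5): sum 50, len 14
Longest length seen: 14.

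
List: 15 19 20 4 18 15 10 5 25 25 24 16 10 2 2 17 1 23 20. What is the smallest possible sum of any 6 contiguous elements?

(15, 19, 20, 4, 18, 15) → sum 91
(19, 20, 4, 18, 15, 10) → sum 86
(20, 4, 18, 15, 10, 5) → sum 72
(4, 18, 15, 10, 5, 25) → sum 77
(18, 15, 10, 5, 25, 25) → sum 98
(15, 10, 5, 25, 25, 24) → sum 104
(10, 5, 25, 25, 24, 16) → sum 105
(5, 25, 25, 24, 16, 10) → sum 105
(25, 25, 24, 16, 10, 2) → sum 102
(25, 24, 16, 10, 2, 2) → sum 79
(24, 16, 10, 2, 2, 17) → sum 71
(16, 10, 2, 2, 17, 1) → sum 48
(10, 2, 2, 17, 1, 23) → sum 55
(2, 2, 17, 1, 23, 20) → sum 65
Smallest of these is 48.

48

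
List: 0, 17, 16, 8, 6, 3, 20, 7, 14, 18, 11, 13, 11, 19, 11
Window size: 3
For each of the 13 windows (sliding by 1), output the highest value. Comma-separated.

17, 17, 16, 8, 20, 20, 20, 18, 18, 18, 13, 19, 19

0 17 16 → max 17
17 16 8 → max 17
16 8 6 → max 16
8 6 3 → max 8
6 3 20 → max 20
3 20 7 → max 20
20 7 14 → max 20
7 14 18 → max 18
14 18 11 → max 18
18 11 13 → max 18
11 13 11 → max 13
13 11 19 → max 19
11 19 11 → max 19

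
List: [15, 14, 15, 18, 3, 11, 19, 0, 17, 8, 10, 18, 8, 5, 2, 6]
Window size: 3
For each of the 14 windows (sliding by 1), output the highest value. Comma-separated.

Sliding a size-3 window across the 16 values:
(15, 14, 15) → max 15
(14, 15, 18) → max 18
(15, 18, 3) → max 18
(18, 3, 11) → max 18
(3, 11, 19) → max 19
(11, 19, 0) → max 19
(19, 0, 17) → max 19
(0, 17, 8) → max 17
(17, 8, 10) → max 17
(8, 10, 18) → max 18
(10, 18, 8) → max 18
(18, 8, 5) → max 18
(8, 5, 2) → max 8
(5, 2, 6) → max 6

15, 18, 18, 18, 19, 19, 19, 17, 17, 18, 18, 18, 8, 6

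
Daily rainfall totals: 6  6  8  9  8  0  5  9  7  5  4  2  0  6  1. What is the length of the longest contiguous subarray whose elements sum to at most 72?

[6] sum 6 len 1
[6, 6] sum 12 len 2
[6, 6, 8] sum 20 len 3
[6, 6, 8, 9] sum 29 len 4
[6, 6, 8, 9, 8] sum 37 len 5
[6, 6, 8, 9, 8, 0] sum 37 len 6
[6, 6, 8, 9, 8, 0, 5] sum 42 len 7
[6, 6, 8, 9, 8, 0, 5, 9] sum 51 len 8
[6, 6, 8, 9, 8, 0, 5, 9, 7] sum 58 len 9
[6, 6, 8, 9, 8, 0, 5, 9, 7, 5] sum 63 len 10
[6, 6, 8, 9, 8, 0, 5, 9, 7, 5, 4] sum 67 len 11
[6, 6, 8, 9, 8, 0, 5, 9, 7, 5, 4, 2] sum 69 len 12
[6, 6, 8, 9, 8, 0, 5, 9, 7, 5, 4, 2, 0] sum 69 len 13
[6, 8, 9, 8, 0, 5, 9, 7, 5, 4, 2, 0, 6] sum 69 len 13
[6, 8, 9, 8, 0, 5, 9, 7, 5, 4, 2, 0, 6, 1] sum 70 len 14
Longest length seen: 14.

14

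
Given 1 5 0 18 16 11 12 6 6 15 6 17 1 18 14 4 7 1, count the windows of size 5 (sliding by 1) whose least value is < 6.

9

(1, 5, 0, 18, 16) → min 0  < 6 ✓
(5, 0, 18, 16, 11) → min 0  < 6 ✓
(0, 18, 16, 11, 12) → min 0  < 6 ✓
(18, 16, 11, 12, 6) → min 6
(16, 11, 12, 6, 6) → min 6
(11, 12, 6, 6, 15) → min 6
(12, 6, 6, 15, 6) → min 6
(6, 6, 15, 6, 17) → min 6
(6, 15, 6, 17, 1) → min 1  < 6 ✓
(15, 6, 17, 1, 18) → min 1  < 6 ✓
(6, 17, 1, 18, 14) → min 1  < 6 ✓
(17, 1, 18, 14, 4) → min 1  < 6 ✓
(1, 18, 14, 4, 7) → min 1  < 6 ✓
(18, 14, 4, 7, 1) → min 1  < 6 ✓
9 windows satisfy the condition.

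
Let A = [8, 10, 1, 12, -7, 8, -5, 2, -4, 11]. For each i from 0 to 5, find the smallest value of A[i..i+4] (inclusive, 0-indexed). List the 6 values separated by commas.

Sliding a size-5 window across the 10 values:
(8, 10, 1, 12, -7) → min -7
(10, 1, 12, -7, 8) → min -7
(1, 12, -7, 8, -5) → min -7
(12, -7, 8, -5, 2) → min -7
(-7, 8, -5, 2, -4) → min -7
(8, -5, 2, -4, 11) → min -5

-7, -7, -7, -7, -7, -5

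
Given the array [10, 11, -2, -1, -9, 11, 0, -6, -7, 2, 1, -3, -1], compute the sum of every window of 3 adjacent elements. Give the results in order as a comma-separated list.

10 11 -2 → sum 19
11 -2 -1 → sum 8
-2 -1 -9 → sum -12
-1 -9 11 → sum 1
-9 11 0 → sum 2
11 0 -6 → sum 5
0 -6 -7 → sum -13
-6 -7 2 → sum -11
-7 2 1 → sum -4
2 1 -3 → sum 0
1 -3 -1 → sum -3

19, 8, -12, 1, 2, 5, -13, -11, -4, 0, -3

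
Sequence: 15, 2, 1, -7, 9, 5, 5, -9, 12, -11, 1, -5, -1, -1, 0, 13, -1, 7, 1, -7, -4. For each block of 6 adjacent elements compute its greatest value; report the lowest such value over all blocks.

Each size-6 window and its max:
[15, 2, 1, -7, 9, 5] → max 15
[2, 1, -7, 9, 5, 5] → max 9
[1, -7, 9, 5, 5, -9] → max 9
[-7, 9, 5, 5, -9, 12] → max 12
[9, 5, 5, -9, 12, -11] → max 12
[5, 5, -9, 12, -11, 1] → max 12
[5, -9, 12, -11, 1, -5] → max 12
[-9, 12, -11, 1, -5, -1] → max 12
[12, -11, 1, -5, -1, -1] → max 12
[-11, 1, -5, -1, -1, 0] → max 1
[1, -5, -1, -1, 0, 13] → max 13
[-5, -1, -1, 0, 13, -1] → max 13
[-1, -1, 0, 13, -1, 7] → max 13
[-1, 0, 13, -1, 7, 1] → max 13
[0, 13, -1, 7, 1, -7] → max 13
[13, -1, 7, 1, -7, -4] → max 13
Lowest of these is 1.

1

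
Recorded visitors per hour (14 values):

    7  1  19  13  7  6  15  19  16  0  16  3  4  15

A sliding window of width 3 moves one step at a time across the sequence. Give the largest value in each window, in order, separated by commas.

19, 19, 19, 13, 15, 19, 19, 19, 16, 16, 16, 15

[7, 1, 19] → max 19
[1, 19, 13] → max 19
[19, 13, 7] → max 19
[13, 7, 6] → max 13
[7, 6, 15] → max 15
[6, 15, 19] → max 19
[15, 19, 16] → max 19
[19, 16, 0] → max 19
[16, 0, 16] → max 16
[0, 16, 3] → max 16
[16, 3, 4] → max 16
[3, 4, 15] → max 15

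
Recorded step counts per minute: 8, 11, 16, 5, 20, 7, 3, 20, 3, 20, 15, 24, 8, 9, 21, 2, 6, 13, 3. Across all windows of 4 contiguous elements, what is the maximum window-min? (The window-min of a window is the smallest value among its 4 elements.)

(8, 11, 16, 5) → min 5
(11, 16, 5, 20) → min 5
(16, 5, 20, 7) → min 5
(5, 20, 7, 3) → min 3
(20, 7, 3, 20) → min 3
(7, 3, 20, 3) → min 3
(3, 20, 3, 20) → min 3
(20, 3, 20, 15) → min 3
(3, 20, 15, 24) → min 3
(20, 15, 24, 8) → min 8
(15, 24, 8, 9) → min 8
(24, 8, 9, 21) → min 8
(8, 9, 21, 2) → min 2
(9, 21, 2, 6) → min 2
(21, 2, 6, 13) → min 2
(2, 6, 13, 3) → min 2
Maximum of these is 8.

8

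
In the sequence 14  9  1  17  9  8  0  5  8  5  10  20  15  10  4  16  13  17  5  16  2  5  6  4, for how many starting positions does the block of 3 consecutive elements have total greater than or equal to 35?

6

(14, 9, 1) → sum 24
(9, 1, 17) → sum 27
(1, 17, 9) → sum 27
(17, 9, 8) → sum 34
(9, 8, 0) → sum 17
(8, 0, 5) → sum 13
(0, 5, 8) → sum 13
(5, 8, 5) → sum 18
(8, 5, 10) → sum 23
(5, 10, 20) → sum 35  ≥ 35 ✓
(10, 20, 15) → sum 45  ≥ 35 ✓
(20, 15, 10) → sum 45  ≥ 35 ✓
(15, 10, 4) → sum 29
(10, 4, 16) → sum 30
(4, 16, 13) → sum 33
(16, 13, 17) → sum 46  ≥ 35 ✓
(13, 17, 5) → sum 35  ≥ 35 ✓
(17, 5, 16) → sum 38  ≥ 35 ✓
(5, 16, 2) → sum 23
(16, 2, 5) → sum 23
(2, 5, 6) → sum 13
(5, 6, 4) → sum 15
6 windows satisfy the condition.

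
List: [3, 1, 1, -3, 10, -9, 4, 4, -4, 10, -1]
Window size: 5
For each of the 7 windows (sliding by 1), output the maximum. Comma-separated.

Sliding a size-5 window across the 11 values:
3 1 1 -3 10 → max 10
1 1 -3 10 -9 → max 10
1 -3 10 -9 4 → max 10
-3 10 -9 4 4 → max 10
10 -9 4 4 -4 → max 10
-9 4 4 -4 10 → max 10
4 4 -4 10 -1 → max 10

10, 10, 10, 10, 10, 10, 10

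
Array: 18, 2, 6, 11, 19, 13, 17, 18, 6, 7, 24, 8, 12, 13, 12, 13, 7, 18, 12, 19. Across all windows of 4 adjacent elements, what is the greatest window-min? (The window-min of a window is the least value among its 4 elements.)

Window mins for each of the 17 positions:
[18, 2, 6, 11] → min 2
[2, 6, 11, 19] → min 2
[6, 11, 19, 13] → min 6
[11, 19, 13, 17] → min 11
[19, 13, 17, 18] → min 13
[13, 17, 18, 6] → min 6
[17, 18, 6, 7] → min 6
[18, 6, 7, 24] → min 6
[6, 7, 24, 8] → min 6
[7, 24, 8, 12] → min 7
[24, 8, 12, 13] → min 8
[8, 12, 13, 12] → min 8
[12, 13, 12, 13] → min 12
[13, 12, 13, 7] → min 7
[12, 13, 7, 18] → min 7
[13, 7, 18, 12] → min 7
[7, 18, 12, 19] → min 7
Greatest of these is 13.

13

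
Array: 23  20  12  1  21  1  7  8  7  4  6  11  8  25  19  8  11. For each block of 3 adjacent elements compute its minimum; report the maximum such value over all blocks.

(23, 20, 12) → min 12
(20, 12, 1) → min 1
(12, 1, 21) → min 1
(1, 21, 1) → min 1
(21, 1, 7) → min 1
(1, 7, 8) → min 1
(7, 8, 7) → min 7
(8, 7, 4) → min 4
(7, 4, 6) → min 4
(4, 6, 11) → min 4
(6, 11, 8) → min 6
(11, 8, 25) → min 8
(8, 25, 19) → min 8
(25, 19, 8) → min 8
(19, 8, 11) → min 8
Maximum of these is 12.

12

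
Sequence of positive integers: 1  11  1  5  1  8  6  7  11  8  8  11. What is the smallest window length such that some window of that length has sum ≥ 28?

add 1: running sum 1 < 28
add 11: running sum 12 < 28
add 1: running sum 13 < 28
add 5: running sum 18 < 28
add 1: running sum 19 < 28
add 8: running sum 27 < 28
end 6: [11, 1, 5, 1, 8, 6] sum 32, len 6
end 7: [1, 5, 1, 8, 6, 7] sum 28, len 6
end 8: [8, 6, 7, 11] sum 32, len 4
end 9: [6, 7, 11, 8] sum 32, len 4
end 10: [7, 11, 8, 8] sum 34, len 4
end 11: [11, 8, 8, 11] sum 38, len 4
Shortest qualifying length: 4.

4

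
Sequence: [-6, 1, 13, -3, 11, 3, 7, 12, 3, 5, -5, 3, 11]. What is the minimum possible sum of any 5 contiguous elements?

Window sums for each of the 9 positions:
(-6, 1, 13, -3, 11) → sum 16
(1, 13, -3, 11, 3) → sum 25
(13, -3, 11, 3, 7) → sum 31
(-3, 11, 3, 7, 12) → sum 30
(11, 3, 7, 12, 3) → sum 36
(3, 7, 12, 3, 5) → sum 30
(7, 12, 3, 5, -5) → sum 22
(12, 3, 5, -5, 3) → sum 18
(3, 5, -5, 3, 11) → sum 17
Minimum of these is 16.

16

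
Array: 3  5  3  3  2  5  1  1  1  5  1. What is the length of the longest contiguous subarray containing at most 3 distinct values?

7

Extend right; when distinct count exceeds 3, shrink from the left:
add 3: window [3] (1 distinct), len 1
add 5: window [3, 5] (2 distinct), len 2
add 3: window [3, 5, 3] (2 distinct), len 3
add 3: window [3, 5, 3, 3] (2 distinct), len 4
add 2: window [3, 5, 3, 3, 2] (3 distinct), len 5
add 5: window [3, 5, 3, 3, 2, 5] (3 distinct), len 6
add 1: window [2, 5, 1] (3 distinct), len 3
add 1: window [2, 5, 1, 1] (3 distinct), len 4
add 1: window [2, 5, 1, 1, 1] (3 distinct), len 5
add 5: window [2, 5, 1, 1, 1, 5] (3 distinct), len 6
add 1: window [2, 5, 1, 1, 1, 5, 1] (3 distinct), len 7
Longest length with ≤3 distinct: 7.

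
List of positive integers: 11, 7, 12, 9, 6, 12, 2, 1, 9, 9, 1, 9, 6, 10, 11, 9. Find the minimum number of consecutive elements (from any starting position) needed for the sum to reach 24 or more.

3

Extend right; whenever the sum reaches 24, record the length and shrink from the left:
add 11: running sum 11 < 24
add 7: running sum 18 < 24
end 2: [11, 7, 12] sum 30, len 3
end 3: [7, 12, 9] sum 28, len 3
end 4: [12, 9, 6] sum 27, len 3
end 5: [9, 6, 12] sum 27, len 3
end 6: [9, 6, 12, 2] sum 29, len 4
end 7: [9, 6, 12, 2, 1] sum 30, len 5
end 8: [12, 2, 1, 9] sum 24, len 4
end 9: [12, 2, 1, 9, 9] sum 33, len 5
end 10: [12, 2, 1, 9, 9, 1] sum 34, len 6
end 11: [9, 9, 1, 9] sum 28, len 4
end 12: [9, 1, 9, 6] sum 25, len 4
end 13: [9, 6, 10] sum 25, len 3
end 14: [6, 10, 11] sum 27, len 3
end 15: [10, 11, 9] sum 30, len 3
Shortest qualifying length: 3.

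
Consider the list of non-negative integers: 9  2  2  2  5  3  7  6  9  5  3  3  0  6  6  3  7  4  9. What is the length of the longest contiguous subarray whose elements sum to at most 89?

18

[9] sum 9 len 1
[9, 2] sum 11 len 2
[9, 2, 2] sum 13 len 3
[9, 2, 2, 2] sum 15 len 4
[9, 2, 2, 2, 5] sum 20 len 5
[9, 2, 2, 2, 5, 3] sum 23 len 6
[9, 2, 2, 2, 5, 3, 7] sum 30 len 7
[9, 2, 2, 2, 5, 3, 7, 6] sum 36 len 8
[9, 2, 2, 2, 5, 3, 7, 6, 9] sum 45 len 9
[9, 2, 2, 2, 5, 3, 7, 6, 9, 5] sum 50 len 10
[9, 2, 2, 2, 5, 3, 7, 6, 9, 5, 3] sum 53 len 11
[9, 2, 2, 2, 5, 3, 7, 6, 9, 5, 3, 3] sum 56 len 12
[9, 2, 2, 2, 5, 3, 7, 6, 9, 5, 3, 3, 0] sum 56 len 13
[9, 2, 2, 2, 5, 3, 7, 6, 9, 5, 3, 3, 0, 6] sum 62 len 14
[9, 2, 2, 2, 5, 3, 7, 6, 9, 5, 3, 3, 0, 6, 6] sum 68 len 15
[9, 2, 2, 2, 5, 3, 7, 6, 9, 5, 3, 3, 0, 6, 6, 3] sum 71 len 16
[9, 2, 2, 2, 5, 3, 7, 6, 9, 5, 3, 3, 0, 6, 6, 3, 7] sum 78 len 17
[9, 2, 2, 2, 5, 3, 7, 6, 9, 5, 3, 3, 0, 6, 6, 3, 7, 4] sum 82 len 18
[2, 2, 2, 5, 3, 7, 6, 9, 5, 3, 3, 0, 6, 6, 3, 7, 4, 9] sum 82 len 18
Longest length seen: 18.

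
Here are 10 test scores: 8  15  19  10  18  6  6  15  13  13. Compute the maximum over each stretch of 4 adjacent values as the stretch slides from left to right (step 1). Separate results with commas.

(8, 15, 19, 10) → max 19
(15, 19, 10, 18) → max 19
(19, 10, 18, 6) → max 19
(10, 18, 6, 6) → max 18
(18, 6, 6, 15) → max 18
(6, 6, 15, 13) → max 15
(6, 15, 13, 13) → max 15

19, 19, 19, 18, 18, 15, 15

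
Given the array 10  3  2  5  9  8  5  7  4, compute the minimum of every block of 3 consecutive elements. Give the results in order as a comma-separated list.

(10, 3, 2) → min 2
(3, 2, 5) → min 2
(2, 5, 9) → min 2
(5, 9, 8) → min 5
(9, 8, 5) → min 5
(8, 5, 7) → min 5
(5, 7, 4) → min 4

2, 2, 2, 5, 5, 5, 4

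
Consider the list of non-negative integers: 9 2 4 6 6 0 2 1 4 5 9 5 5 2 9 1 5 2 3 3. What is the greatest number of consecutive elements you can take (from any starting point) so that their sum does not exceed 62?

Extend to the right; shrink from the left whenever the sum exceeds 62:
→ 9: sum 9, len 1
→ 2: sum 11, len 2
→ 4: sum 15, len 3
→ 6: sum 21, len 4
→ 6: sum 27, len 5
→ 0: sum 27, len 6
→ 2: sum 29, len 7
→ 1: sum 30, len 8
→ 4: sum 34, len 9
→ 5: sum 39, len 10
→ 9: sum 48, len 11
→ 5: sum 53, len 12
→ 5: sum 58, len 13
→ 2: sum 60, len 14
→ 9 (dropped 9): sum 60, len 14
→ 1: sum 61, len 15
→ 5 (dropped 2, 4): sum 60, len 14
→ 2: sum 62, len 15
→ 3 (dropped 6): sum 59, len 15
→ 3: sum 62, len 16
Longest length seen: 16.

16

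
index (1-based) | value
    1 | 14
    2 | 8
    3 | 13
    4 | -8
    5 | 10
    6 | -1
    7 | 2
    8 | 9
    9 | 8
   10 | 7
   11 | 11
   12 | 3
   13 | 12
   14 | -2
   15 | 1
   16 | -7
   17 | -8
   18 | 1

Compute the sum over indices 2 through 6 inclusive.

22

Elements at indices 2..6: 8, 13, -8, 10, -1
sum(8, 13, -8, 10, -1) = 22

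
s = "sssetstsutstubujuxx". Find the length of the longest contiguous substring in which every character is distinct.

4

add s: [s] len 1
add s (repeat s, move left end past it): [s] len 1
add s (repeat s, move left end past it): [s] len 1
add e: [s, e] len 2
add t: [s, e, t] len 3
add s (repeat s, move left end past it): [e, t, s] len 3
add t (repeat t, move left end past it): [s, t] len 2
add s (repeat s, move left end past it): [t, s] len 2
add u: [t, s, u] len 3
add t (repeat t, move left end past it): [s, u, t] len 3
add s (repeat s, move left end past it): [u, t, s] len 3
add t (repeat t, move left end past it): [s, t] len 2
add u: [s, t, u] len 3
add b: [s, t, u, b] len 4
add u (repeat u, move left end past it): [b, u] len 2
add j: [b, u, j] len 3
add u (repeat u, move left end past it): [j, u] len 2
add x: [j, u, x] len 3
add x (repeat x, move left end past it): [x] len 1
Longest all-distinct length: 4.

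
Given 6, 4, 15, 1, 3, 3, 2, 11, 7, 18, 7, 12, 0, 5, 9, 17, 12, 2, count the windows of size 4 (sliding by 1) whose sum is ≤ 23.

5

6 4 15 1 → sum 26
4 15 1 3 → sum 23  ≤ 23 ✓
15 1 3 3 → sum 22  ≤ 23 ✓
1 3 3 2 → sum 9  ≤ 23 ✓
3 3 2 11 → sum 19  ≤ 23 ✓
3 2 11 7 → sum 23  ≤ 23 ✓
2 11 7 18 → sum 38
11 7 18 7 → sum 43
7 18 7 12 → sum 44
18 7 12 0 → sum 37
7 12 0 5 → sum 24
12 0 5 9 → sum 26
0 5 9 17 → sum 31
5 9 17 12 → sum 43
9 17 12 2 → sum 40
5 windows satisfy the condition.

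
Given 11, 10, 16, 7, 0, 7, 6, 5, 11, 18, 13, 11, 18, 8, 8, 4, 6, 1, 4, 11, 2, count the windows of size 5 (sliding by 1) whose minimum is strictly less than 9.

[11, 10, 16, 7, 0] → min 0  < 9 ✓
[10, 16, 7, 0, 7] → min 0  < 9 ✓
[16, 7, 0, 7, 6] → min 0  < 9 ✓
[7, 0, 7, 6, 5] → min 0  < 9 ✓
[0, 7, 6, 5, 11] → min 0  < 9 ✓
[7, 6, 5, 11, 18] → min 5  < 9 ✓
[6, 5, 11, 18, 13] → min 5  < 9 ✓
[5, 11, 18, 13, 11] → min 5  < 9 ✓
[11, 18, 13, 11, 18] → min 11
[18, 13, 11, 18, 8] → min 8  < 9 ✓
[13, 11, 18, 8, 8] → min 8  < 9 ✓
[11, 18, 8, 8, 4] → min 4  < 9 ✓
[18, 8, 8, 4, 6] → min 4  < 9 ✓
[8, 8, 4, 6, 1] → min 1  < 9 ✓
[8, 4, 6, 1, 4] → min 1  < 9 ✓
[4, 6, 1, 4, 11] → min 1  < 9 ✓
[6, 1, 4, 11, 2] → min 1  < 9 ✓
16 windows satisfy the condition.

16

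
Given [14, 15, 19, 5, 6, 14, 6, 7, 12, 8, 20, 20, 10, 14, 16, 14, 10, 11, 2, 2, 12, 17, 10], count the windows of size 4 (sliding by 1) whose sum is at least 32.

14 15 19 5 → sum 53  ≥ 32 ✓
15 19 5 6 → sum 45  ≥ 32 ✓
19 5 6 14 → sum 44  ≥ 32 ✓
5 6 14 6 → sum 31
6 14 6 7 → sum 33  ≥ 32 ✓
14 6 7 12 → sum 39  ≥ 32 ✓
6 7 12 8 → sum 33  ≥ 32 ✓
7 12 8 20 → sum 47  ≥ 32 ✓
12 8 20 20 → sum 60  ≥ 32 ✓
8 20 20 10 → sum 58  ≥ 32 ✓
20 20 10 14 → sum 64  ≥ 32 ✓
20 10 14 16 → sum 60  ≥ 32 ✓
10 14 16 14 → sum 54  ≥ 32 ✓
14 16 14 10 → sum 54  ≥ 32 ✓
16 14 10 11 → sum 51  ≥ 32 ✓
14 10 11 2 → sum 37  ≥ 32 ✓
10 11 2 2 → sum 25
11 2 2 12 → sum 27
2 2 12 17 → sum 33  ≥ 32 ✓
2 12 17 10 → sum 41  ≥ 32 ✓
17 windows satisfy the condition.

17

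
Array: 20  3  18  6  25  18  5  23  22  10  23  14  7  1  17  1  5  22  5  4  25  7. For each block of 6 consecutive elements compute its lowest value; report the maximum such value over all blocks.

Each size-6 window and its min:
(20, 3, 18, 6, 25, 18) → min 3
(3, 18, 6, 25, 18, 5) → min 3
(18, 6, 25, 18, 5, 23) → min 5
(6, 25, 18, 5, 23, 22) → min 5
(25, 18, 5, 23, 22, 10) → min 5
(18, 5, 23, 22, 10, 23) → min 5
(5, 23, 22, 10, 23, 14) → min 5
(23, 22, 10, 23, 14, 7) → min 7
(22, 10, 23, 14, 7, 1) → min 1
(10, 23, 14, 7, 1, 17) → min 1
(23, 14, 7, 1, 17, 1) → min 1
(14, 7, 1, 17, 1, 5) → min 1
(7, 1, 17, 1, 5, 22) → min 1
(1, 17, 1, 5, 22, 5) → min 1
(17, 1, 5, 22, 5, 4) → min 1
(1, 5, 22, 5, 4, 25) → min 1
(5, 22, 5, 4, 25, 7) → min 4
Maximum of these is 7.

7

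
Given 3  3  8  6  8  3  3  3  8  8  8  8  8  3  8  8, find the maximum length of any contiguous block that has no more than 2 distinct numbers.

Extend right; when distinct count exceeds 2, shrink from the left:
[3] 1 distinct, len 1
[3, 3] 1 distinct, len 2
[3, 3, 8] 2 distinct, len 3
[8, 6] 2 distinct, len 2
[8, 6, 8] 2 distinct, len 3
[8, 3] 2 distinct, len 2
[8, 3, 3] 2 distinct, len 3
[8, 3, 3, 3] 2 distinct, len 4
[8, 3, 3, 3, 8] 2 distinct, len 5
[8, 3, 3, 3, 8, 8] 2 distinct, len 6
[8, 3, 3, 3, 8, 8, 8] 2 distinct, len 7
[8, 3, 3, 3, 8, 8, 8, 8] 2 distinct, len 8
[8, 3, 3, 3, 8, 8, 8, 8, 8] 2 distinct, len 9
[8, 3, 3, 3, 8, 8, 8, 8, 8, 3] 2 distinct, len 10
[8, 3, 3, 3, 8, 8, 8, 8, 8, 3, 8] 2 distinct, len 11
[8, 3, 3, 3, 8, 8, 8, 8, 8, 3, 8, 8] 2 distinct, len 12
Longest length with ≤2 distinct: 12.

12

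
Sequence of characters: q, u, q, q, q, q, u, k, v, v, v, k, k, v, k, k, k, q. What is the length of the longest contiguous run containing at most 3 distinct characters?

11

[q] 1 distinct, len 1
[q, u] 2 distinct, len 2
[q, u, q] 2 distinct, len 3
[q, u, q, q] 2 distinct, len 4
[q, u, q, q, q] 2 distinct, len 5
[q, u, q, q, q, q] 2 distinct, len 6
[q, u, q, q, q, q, u] 2 distinct, len 7
[q, u, q, q, q, q, u, k] 3 distinct, len 8
[u, k, v] 3 distinct, len 3
[u, k, v, v] 3 distinct, len 4
[u, k, v, v, v] 3 distinct, len 5
[u, k, v, v, v, k] 3 distinct, len 6
[u, k, v, v, v, k, k] 3 distinct, len 7
[u, k, v, v, v, k, k, v] 3 distinct, len 8
[u, k, v, v, v, k, k, v, k] 3 distinct, len 9
[u, k, v, v, v, k, k, v, k, k] 3 distinct, len 10
[u, k, v, v, v, k, k, v, k, k, k] 3 distinct, len 11
[k, v, v, v, k, k, v, k, k, k, q] 3 distinct, len 11
Longest length with ≤3 distinct: 11.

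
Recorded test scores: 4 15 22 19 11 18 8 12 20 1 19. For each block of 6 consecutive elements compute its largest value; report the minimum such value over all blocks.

20

Each size-6 window and its max:
(4, 15, 22, 19, 11, 18) → max 22
(15, 22, 19, 11, 18, 8) → max 22
(22, 19, 11, 18, 8, 12) → max 22
(19, 11, 18, 8, 12, 20) → max 20
(11, 18, 8, 12, 20, 1) → max 20
(18, 8, 12, 20, 1, 19) → max 20
Minimum of these is 20.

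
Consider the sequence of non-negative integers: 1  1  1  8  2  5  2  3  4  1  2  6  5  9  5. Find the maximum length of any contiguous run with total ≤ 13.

5

[1] sum 1 len 1
[1, 1] sum 2 len 2
[1, 1, 1] sum 3 len 3
[1, 1, 1, 8] sum 11 len 4
[1, 1, 1, 8, 2] sum 13 len 5
[2, 5] sum 7 len 2
[2, 5, 2] sum 9 len 3
[2, 5, 2, 3] sum 12 len 4
[2, 3, 4] sum 9 len 3
[2, 3, 4, 1] sum 10 len 4
[2, 3, 4, 1, 2] sum 12 len 5
[4, 1, 2, 6] sum 13 len 4
[2, 6, 5] sum 13 len 3
[9] sum 9 len 1
[5] sum 5 len 1
Longest length seen: 5.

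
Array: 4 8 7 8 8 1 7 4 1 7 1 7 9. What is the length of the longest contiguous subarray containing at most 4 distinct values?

[4] 1 distinct, len 1
[4, 8] 2 distinct, len 2
[4, 8, 7] 3 distinct, len 3
[4, 8, 7, 8] 3 distinct, len 4
[4, 8, 7, 8, 8] 3 distinct, len 5
[4, 8, 7, 8, 8, 1] 4 distinct, len 6
[4, 8, 7, 8, 8, 1, 7] 4 distinct, len 7
[4, 8, 7, 8, 8, 1, 7, 4] 4 distinct, len 8
[4, 8, 7, 8, 8, 1, 7, 4, 1] 4 distinct, len 9
[4, 8, 7, 8, 8, 1, 7, 4, 1, 7] 4 distinct, len 10
[4, 8, 7, 8, 8, 1, 7, 4, 1, 7, 1] 4 distinct, len 11
[4, 8, 7, 8, 8, 1, 7, 4, 1, 7, 1, 7] 4 distinct, len 12
[1, 7, 4, 1, 7, 1, 7, 9] 4 distinct, len 8
Longest length with ≤4 distinct: 12.

12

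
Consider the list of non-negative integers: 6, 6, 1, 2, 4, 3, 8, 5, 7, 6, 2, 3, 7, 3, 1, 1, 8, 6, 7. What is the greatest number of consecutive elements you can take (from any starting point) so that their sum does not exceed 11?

Extend to the right; shrink from the left whenever the sum exceeds 11:
→ 6: sum 6, len 1
→ 6 (dropped 6): sum 6, len 1
→ 1: sum 7, len 2
→ 2: sum 9, len 3
→ 4 (dropped 6): sum 7, len 3
→ 3: sum 10, len 4
→ 8 (dropped 1, 2, 4): sum 11, len 2
→ 5 (dropped 3, 8): sum 5, len 1
→ 7 (dropped 5): sum 7, len 1
→ 6 (dropped 7): sum 6, len 1
→ 2: sum 8, len 2
→ 3: sum 11, len 3
→ 7 (dropped 6, 2): sum 10, len 2
→ 3 (dropped 3): sum 10, len 2
→ 1: sum 11, len 3
→ 1 (dropped 7): sum 5, len 3
→ 8 (dropped 3): sum 10, len 3
→ 6 (dropped 1, 1, 8): sum 6, len 1
→ 7 (dropped 6): sum 7, len 1
Longest length seen: 4.

4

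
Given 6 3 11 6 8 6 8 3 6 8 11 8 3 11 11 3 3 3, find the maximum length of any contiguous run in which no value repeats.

4

[6] len 1
[6, 3] len 2
[6, 3, 11] len 3
[3, 11, 6] len 3
[3, 11, 6, 8] len 4
[8, 6] len 2
[6, 8] len 2
[6, 8, 3] len 3
[8, 3, 6] len 3
[3, 6, 8] len 3
[3, 6, 8, 11] len 4
[11, 8] len 2
[11, 8, 3] len 3
[8, 3, 11] len 3
[11] len 1
[11, 3] len 2
[3] len 1
[3] len 1
Longest all-distinct length: 4.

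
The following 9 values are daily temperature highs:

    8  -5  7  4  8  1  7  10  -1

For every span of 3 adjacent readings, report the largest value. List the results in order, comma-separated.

8, 7, 8, 8, 8, 10, 10

[8, -5, 7] → max 8
[-5, 7, 4] → max 7
[7, 4, 8] → max 8
[4, 8, 1] → max 8
[8, 1, 7] → max 8
[1, 7, 10] → max 10
[7, 10, -1] → max 10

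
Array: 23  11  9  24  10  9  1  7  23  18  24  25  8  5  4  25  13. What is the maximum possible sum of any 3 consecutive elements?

[23, 11, 9] → sum 43
[11, 9, 24] → sum 44
[9, 24, 10] → sum 43
[24, 10, 9] → sum 43
[10, 9, 1] → sum 20
[9, 1, 7] → sum 17
[1, 7, 23] → sum 31
[7, 23, 18] → sum 48
[23, 18, 24] → sum 65
[18, 24, 25] → sum 67
[24, 25, 8] → sum 57
[25, 8, 5] → sum 38
[8, 5, 4] → sum 17
[5, 4, 25] → sum 34
[4, 25, 13] → sum 42
Maximum of these is 67.

67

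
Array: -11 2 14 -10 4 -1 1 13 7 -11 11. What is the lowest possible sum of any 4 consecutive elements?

-6

(-11, 2, 14, -10) → sum -5
(2, 14, -10, 4) → sum 10
(14, -10, 4, -1) → sum 7
(-10, 4, -1, 1) → sum -6
(4, -1, 1, 13) → sum 17
(-1, 1, 13, 7) → sum 20
(1, 13, 7, -11) → sum 10
(13, 7, -11, 11) → sum 20
Lowest of these is -6.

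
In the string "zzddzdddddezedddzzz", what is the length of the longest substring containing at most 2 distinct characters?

10

[z] 1 distinct, len 1
[z, z] 1 distinct, len 2
[z, z, d] 2 distinct, len 3
[z, z, d, d] 2 distinct, len 4
[z, z, d, d, z] 2 distinct, len 5
[z, z, d, d, z, d] 2 distinct, len 6
[z, z, d, d, z, d, d] 2 distinct, len 7
[z, z, d, d, z, d, d, d] 2 distinct, len 8
[z, z, d, d, z, d, d, d, d] 2 distinct, len 9
[z, z, d, d, z, d, d, d, d, d] 2 distinct, len 10
[d, d, d, d, d, e] 2 distinct, len 6
[e, z] 2 distinct, len 2
[e, z, e] 2 distinct, len 3
[e, d] 2 distinct, len 2
[e, d, d] 2 distinct, len 3
[e, d, d, d] 2 distinct, len 4
[d, d, d, z] 2 distinct, len 4
[d, d, d, z, z] 2 distinct, len 5
[d, d, d, z, z, z] 2 distinct, len 6
Longest length with ≤2 distinct: 10.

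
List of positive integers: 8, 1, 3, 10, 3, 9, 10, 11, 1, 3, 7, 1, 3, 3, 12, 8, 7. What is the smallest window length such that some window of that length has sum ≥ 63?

11

add 8: running sum 8 < 63
add 1: running sum 9 < 63
add 3: running sum 12 < 63
add 10: running sum 22 < 63
add 3: running sum 25 < 63
add 9: running sum 34 < 63
add 10: running sum 44 < 63
add 11: running sum 55 < 63
add 1: running sum 56 < 63
add 3: running sum 59 < 63
end 10: [8, 1, 3, 10, 3, 9, 10, 11, 1, 3, 7] sum 66, len 11
end 11: [8, 1, 3, 10, 3, 9, 10, 11, 1, 3, 7, 1] sum 67, len 12
end 12: [8, 1, 3, 10, 3, 9, 10, 11, 1, 3, 7, 1, 3] sum 70, len 13
end 13: [3, 10, 3, 9, 10, 11, 1, 3, 7, 1, 3, 3] sum 64, len 12
end 14: [3, 9, 10, 11, 1, 3, 7, 1, 3, 3, 12] sum 63, len 11
end 15: [9, 10, 11, 1, 3, 7, 1, 3, 3, 12, 8] sum 68, len 11
end 16: [10, 11, 1, 3, 7, 1, 3, 3, 12, 8, 7] sum 66, len 11
Shortest qualifying length: 11.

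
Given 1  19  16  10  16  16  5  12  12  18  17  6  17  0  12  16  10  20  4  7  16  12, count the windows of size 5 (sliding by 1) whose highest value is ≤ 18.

[1, 19, 16, 10, 16] → max 19
[19, 16, 10, 16, 16] → max 19
[16, 10, 16, 16, 5] → max 16  ≤ 18 ✓
[10, 16, 16, 5, 12] → max 16  ≤ 18 ✓
[16, 16, 5, 12, 12] → max 16  ≤ 18 ✓
[16, 5, 12, 12, 18] → max 18  ≤ 18 ✓
[5, 12, 12, 18, 17] → max 18  ≤ 18 ✓
[12, 12, 18, 17, 6] → max 18  ≤ 18 ✓
[12, 18, 17, 6, 17] → max 18  ≤ 18 ✓
[18, 17, 6, 17, 0] → max 18  ≤ 18 ✓
[17, 6, 17, 0, 12] → max 17  ≤ 18 ✓
[6, 17, 0, 12, 16] → max 17  ≤ 18 ✓
[17, 0, 12, 16, 10] → max 17  ≤ 18 ✓
[0, 12, 16, 10, 20] → max 20
[12, 16, 10, 20, 4] → max 20
[16, 10, 20, 4, 7] → max 20
[10, 20, 4, 7, 16] → max 20
[20, 4, 7, 16, 12] → max 20
11 windows satisfy the condition.

11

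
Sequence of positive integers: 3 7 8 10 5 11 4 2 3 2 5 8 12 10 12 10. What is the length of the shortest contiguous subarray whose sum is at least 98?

14

add 3: running sum 3 < 98
add 7: running sum 10 < 98
add 8: running sum 18 < 98
add 10: running sum 28 < 98
add 5: running sum 33 < 98
add 11: running sum 44 < 98
add 4: running sum 48 < 98
add 2: running sum 50 < 98
add 3: running sum 53 < 98
add 2: running sum 55 < 98
add 5: running sum 60 < 98
add 8: running sum 68 < 98
add 12: running sum 80 < 98
add 10: running sum 90 < 98
add 12: shortest ending here [7, 8, 10, 5, 11, 4, 2, 3, 2, 5, 8, 12, 10, 12] sum 99, len 14
add 10: shortest ending here [8, 10, 5, 11, 4, 2, 3, 2, 5, 8, 12, 10, 12, 10] sum 102, len 14
Shortest qualifying length: 14.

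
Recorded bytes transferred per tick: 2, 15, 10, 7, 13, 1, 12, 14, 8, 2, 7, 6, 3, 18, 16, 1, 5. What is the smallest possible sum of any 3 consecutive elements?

Each size-3 window and its sum:
[2, 15, 10] → sum 27
[15, 10, 7] → sum 32
[10, 7, 13] → sum 30
[7, 13, 1] → sum 21
[13, 1, 12] → sum 26
[1, 12, 14] → sum 27
[12, 14, 8] → sum 34
[14, 8, 2] → sum 24
[8, 2, 7] → sum 17
[2, 7, 6] → sum 15
[7, 6, 3] → sum 16
[6, 3, 18] → sum 27
[3, 18, 16] → sum 37
[18, 16, 1] → sum 35
[16, 1, 5] → sum 22
Smallest of these is 15.

15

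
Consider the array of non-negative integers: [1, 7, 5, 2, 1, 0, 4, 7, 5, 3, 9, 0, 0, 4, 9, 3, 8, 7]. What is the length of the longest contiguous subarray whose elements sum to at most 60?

[1] sum 1 len 1
[1, 7] sum 8 len 2
[1, 7, 5] sum 13 len 3
[1, 7, 5, 2] sum 15 len 4
[1, 7, 5, 2, 1] sum 16 len 5
[1, 7, 5, 2, 1, 0] sum 16 len 6
[1, 7, 5, 2, 1, 0, 4] sum 20 len 7
[1, 7, 5, 2, 1, 0, 4, 7] sum 27 len 8
[1, 7, 5, 2, 1, 0, 4, 7, 5] sum 32 len 9
[1, 7, 5, 2, 1, 0, 4, 7, 5, 3] sum 35 len 10
[1, 7, 5, 2, 1, 0, 4, 7, 5, 3, 9] sum 44 len 11
[1, 7, 5, 2, 1, 0, 4, 7, 5, 3, 9, 0] sum 44 len 12
[1, 7, 5, 2, 1, 0, 4, 7, 5, 3, 9, 0, 0] sum 44 len 13
[1, 7, 5, 2, 1, 0, 4, 7, 5, 3, 9, 0, 0, 4] sum 48 len 14
[1, 7, 5, 2, 1, 0, 4, 7, 5, 3, 9, 0, 0, 4, 9] sum 57 len 15
[1, 7, 5, 2, 1, 0, 4, 7, 5, 3, 9, 0, 0, 4, 9, 3] sum 60 len 16
[5, 2, 1, 0, 4, 7, 5, 3, 9, 0, 0, 4, 9, 3, 8] sum 60 len 15
[1, 0, 4, 7, 5, 3, 9, 0, 0, 4, 9, 3, 8, 7] sum 60 len 14
Longest length seen: 16.

16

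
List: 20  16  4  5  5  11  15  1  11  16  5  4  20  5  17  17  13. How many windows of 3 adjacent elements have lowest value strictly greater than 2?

12

20 16 4 → min 4  > 2 ✓
16 4 5 → min 4  > 2 ✓
4 5 5 → min 4  > 2 ✓
5 5 11 → min 5  > 2 ✓
5 11 15 → min 5  > 2 ✓
11 15 1 → min 1
15 1 11 → min 1
1 11 16 → min 1
11 16 5 → min 5  > 2 ✓
16 5 4 → min 4  > 2 ✓
5 4 20 → min 4  > 2 ✓
4 20 5 → min 4  > 2 ✓
20 5 17 → min 5  > 2 ✓
5 17 17 → min 5  > 2 ✓
17 17 13 → min 13  > 2 ✓
12 windows satisfy the condition.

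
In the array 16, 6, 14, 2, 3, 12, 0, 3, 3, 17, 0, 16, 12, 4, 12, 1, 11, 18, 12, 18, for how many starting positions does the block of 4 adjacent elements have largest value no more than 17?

(16, 6, 14, 2) → max 16  ≤ 17 ✓
(6, 14, 2, 3) → max 14  ≤ 17 ✓
(14, 2, 3, 12) → max 14  ≤ 17 ✓
(2, 3, 12, 0) → max 12  ≤ 17 ✓
(3, 12, 0, 3) → max 12  ≤ 17 ✓
(12, 0, 3, 3) → max 12  ≤ 17 ✓
(0, 3, 3, 17) → max 17  ≤ 17 ✓
(3, 3, 17, 0) → max 17  ≤ 17 ✓
(3, 17, 0, 16) → max 17  ≤ 17 ✓
(17, 0, 16, 12) → max 17  ≤ 17 ✓
(0, 16, 12, 4) → max 16  ≤ 17 ✓
(16, 12, 4, 12) → max 16  ≤ 17 ✓
(12, 4, 12, 1) → max 12  ≤ 17 ✓
(4, 12, 1, 11) → max 12  ≤ 17 ✓
(12, 1, 11, 18) → max 18
(1, 11, 18, 12) → max 18
(11, 18, 12, 18) → max 18
14 windows satisfy the condition.

14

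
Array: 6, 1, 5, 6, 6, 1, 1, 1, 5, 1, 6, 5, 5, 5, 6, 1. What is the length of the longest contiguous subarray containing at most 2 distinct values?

Extend right; when distinct count exceeds 2, shrink from the left:
add 6: window [6] (1 distinct), len 1
add 1: window [6, 1] (2 distinct), len 2
add 5: window [1, 5] (2 distinct), len 2
add 6: window [5, 6] (2 distinct), len 2
add 6: window [5, 6, 6] (2 distinct), len 3
add 1: window [6, 6, 1] (2 distinct), len 3
add 1: window [6, 6, 1, 1] (2 distinct), len 4
add 1: window [6, 6, 1, 1, 1] (2 distinct), len 5
add 5: window [1, 1, 1, 5] (2 distinct), len 4
add 1: window [1, 1, 1, 5, 1] (2 distinct), len 5
add 6: window [1, 6] (2 distinct), len 2
add 5: window [6, 5] (2 distinct), len 2
add 5: window [6, 5, 5] (2 distinct), len 3
add 5: window [6, 5, 5, 5] (2 distinct), len 4
add 6: window [6, 5, 5, 5, 6] (2 distinct), len 5
add 1: window [6, 1] (2 distinct), len 2
Longest length with ≤2 distinct: 5.

5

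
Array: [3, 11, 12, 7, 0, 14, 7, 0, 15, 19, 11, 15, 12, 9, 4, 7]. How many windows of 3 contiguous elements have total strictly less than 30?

8

(3, 11, 12) → sum 26  < 30 ✓
(11, 12, 7) → sum 30
(12, 7, 0) → sum 19  < 30 ✓
(7, 0, 14) → sum 21  < 30 ✓
(0, 14, 7) → sum 21  < 30 ✓
(14, 7, 0) → sum 21  < 30 ✓
(7, 0, 15) → sum 22  < 30 ✓
(0, 15, 19) → sum 34
(15, 19, 11) → sum 45
(19, 11, 15) → sum 45
(11, 15, 12) → sum 38
(15, 12, 9) → sum 36
(12, 9, 4) → sum 25  < 30 ✓
(9, 4, 7) → sum 20  < 30 ✓
8 windows satisfy the condition.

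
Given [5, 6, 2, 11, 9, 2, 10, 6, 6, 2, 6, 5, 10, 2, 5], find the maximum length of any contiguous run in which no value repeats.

5

[5] len 1
[5, 6] len 2
[5, 6, 2] len 3
[5, 6, 2, 11] len 4
[5, 6, 2, 11, 9] len 5
[11, 9, 2] len 3
[11, 9, 2, 10] len 4
[11, 9, 2, 10, 6] len 5
[6] len 1
[6, 2] len 2
[2, 6] len 2
[2, 6, 5] len 3
[2, 6, 5, 10] len 4
[6, 5, 10, 2] len 4
[10, 2, 5] len 3
Longest all-distinct length: 5.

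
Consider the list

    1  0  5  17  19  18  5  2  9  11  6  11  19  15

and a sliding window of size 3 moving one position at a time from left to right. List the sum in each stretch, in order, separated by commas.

1 0 5 → sum 6
0 5 17 → sum 22
5 17 19 → sum 41
17 19 18 → sum 54
19 18 5 → sum 42
18 5 2 → sum 25
5 2 9 → sum 16
2 9 11 → sum 22
9 11 6 → sum 26
11 6 11 → sum 28
6 11 19 → sum 36
11 19 15 → sum 45

6, 22, 41, 54, 42, 25, 16, 22, 26, 28, 36, 45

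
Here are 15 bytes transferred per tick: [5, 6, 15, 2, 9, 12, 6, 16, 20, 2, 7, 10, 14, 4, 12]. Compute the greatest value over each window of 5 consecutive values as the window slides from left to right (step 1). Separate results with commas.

Sliding a size-5 window across the 15 values:
[5, 6, 15, 2, 9] → max 15
[6, 15, 2, 9, 12] → max 15
[15, 2, 9, 12, 6] → max 15
[2, 9, 12, 6, 16] → max 16
[9, 12, 6, 16, 20] → max 20
[12, 6, 16, 20, 2] → max 20
[6, 16, 20, 2, 7] → max 20
[16, 20, 2, 7, 10] → max 20
[20, 2, 7, 10, 14] → max 20
[2, 7, 10, 14, 4] → max 14
[7, 10, 14, 4, 12] → max 14

15, 15, 15, 16, 20, 20, 20, 20, 20, 14, 14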